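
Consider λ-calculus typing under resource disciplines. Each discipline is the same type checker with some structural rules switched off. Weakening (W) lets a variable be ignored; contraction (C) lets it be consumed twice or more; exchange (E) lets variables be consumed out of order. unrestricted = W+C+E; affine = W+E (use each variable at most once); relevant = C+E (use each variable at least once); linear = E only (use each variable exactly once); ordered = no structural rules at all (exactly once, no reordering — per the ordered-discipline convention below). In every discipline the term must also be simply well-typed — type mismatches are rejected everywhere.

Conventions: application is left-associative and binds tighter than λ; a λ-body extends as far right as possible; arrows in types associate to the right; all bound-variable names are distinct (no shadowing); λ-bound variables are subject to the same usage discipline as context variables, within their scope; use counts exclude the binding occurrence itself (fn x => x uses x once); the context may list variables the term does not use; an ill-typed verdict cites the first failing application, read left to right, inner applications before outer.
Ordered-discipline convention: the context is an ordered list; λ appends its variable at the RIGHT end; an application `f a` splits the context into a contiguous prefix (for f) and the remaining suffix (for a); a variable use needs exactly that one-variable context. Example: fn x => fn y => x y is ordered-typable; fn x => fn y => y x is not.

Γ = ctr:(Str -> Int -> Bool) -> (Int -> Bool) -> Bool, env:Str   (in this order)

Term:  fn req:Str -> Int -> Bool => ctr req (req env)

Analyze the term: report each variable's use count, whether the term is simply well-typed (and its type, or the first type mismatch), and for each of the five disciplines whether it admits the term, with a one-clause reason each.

usage: ctr: 1×; env: 1×; req (bound): 2×
use order (left to right): ctr, req, req, env
typing: the term checks, with type (Str -> Int -> Bool) -> Bool
ordered ✗ (repeated use of req ×2)
linear ✗ (repeated use of req ×2)
affine ✗ (repeated use of req ×2)
relevant ✓ (at least one use each (ctr, env, req))
unrestricted ✓ (type-checks ((Str -> Int -> Bool) -> Bool) and nothing is barred)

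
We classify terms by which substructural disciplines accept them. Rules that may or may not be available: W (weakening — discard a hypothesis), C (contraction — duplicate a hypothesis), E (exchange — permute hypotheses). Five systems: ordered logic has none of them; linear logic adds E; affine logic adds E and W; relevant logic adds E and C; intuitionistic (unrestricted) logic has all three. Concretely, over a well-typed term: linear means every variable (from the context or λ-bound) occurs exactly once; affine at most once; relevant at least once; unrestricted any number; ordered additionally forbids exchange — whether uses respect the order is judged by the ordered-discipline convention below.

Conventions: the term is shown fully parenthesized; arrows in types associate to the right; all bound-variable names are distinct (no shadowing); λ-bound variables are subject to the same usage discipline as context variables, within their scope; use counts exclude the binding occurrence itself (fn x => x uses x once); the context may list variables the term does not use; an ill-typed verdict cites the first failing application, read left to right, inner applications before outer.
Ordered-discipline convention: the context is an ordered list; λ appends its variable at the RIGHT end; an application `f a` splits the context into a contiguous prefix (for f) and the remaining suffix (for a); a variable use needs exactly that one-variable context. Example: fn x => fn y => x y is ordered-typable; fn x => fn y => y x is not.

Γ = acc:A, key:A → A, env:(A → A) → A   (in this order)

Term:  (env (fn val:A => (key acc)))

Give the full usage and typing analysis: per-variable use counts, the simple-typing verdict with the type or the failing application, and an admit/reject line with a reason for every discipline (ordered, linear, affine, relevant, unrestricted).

counts: acc ×1, key ×1, env ×1, val [bound] ×0
order of uses: env, key, acc
typing: the term checks, with type A
ordered: ✗ — val left unused
linear: ✗ — val left unused
affine: ✓ — acc, key, env, val: no repeats, contraction unneeded
relevant: ✗ — val left unused
unrestricted: ✓ — type-checks (A) and nothing is barred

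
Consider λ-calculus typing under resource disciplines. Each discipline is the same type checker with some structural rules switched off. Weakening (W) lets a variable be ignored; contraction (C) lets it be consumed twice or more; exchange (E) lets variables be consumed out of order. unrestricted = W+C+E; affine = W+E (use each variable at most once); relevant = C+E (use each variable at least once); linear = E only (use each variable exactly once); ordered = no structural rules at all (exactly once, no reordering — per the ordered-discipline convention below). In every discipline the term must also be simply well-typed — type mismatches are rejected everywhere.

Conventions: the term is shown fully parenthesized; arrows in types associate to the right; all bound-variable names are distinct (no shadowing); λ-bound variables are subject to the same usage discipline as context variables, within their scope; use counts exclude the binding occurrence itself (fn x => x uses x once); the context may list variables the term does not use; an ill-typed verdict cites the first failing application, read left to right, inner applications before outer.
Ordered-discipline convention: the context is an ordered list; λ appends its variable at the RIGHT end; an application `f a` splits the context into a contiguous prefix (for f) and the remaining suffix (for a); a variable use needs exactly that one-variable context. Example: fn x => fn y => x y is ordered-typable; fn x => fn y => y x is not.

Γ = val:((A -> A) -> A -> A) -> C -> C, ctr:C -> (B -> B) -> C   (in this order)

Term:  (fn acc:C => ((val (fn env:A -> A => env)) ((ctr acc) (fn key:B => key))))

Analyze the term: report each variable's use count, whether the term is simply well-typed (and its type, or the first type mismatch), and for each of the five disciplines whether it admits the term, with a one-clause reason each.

usage: val ×1, ctr ×1, acc [bound] ×1, env [bound] ×1, key [bound] ×1
left-to-right use order: val, env, ctr, acc, key
typing: well-typed at C -> C
ordered: ✓ — val, ctr, acc, env, key once each; derivable with no W/C/E
linear: ✓ — single use per variable (val, ctr, acc, env, key)
affine: ✓ — none of val, ctr, acc, env, key used more than once
relevant: ✓ — none of val, ctr, acc, env, key goes unused
unrestricted: ✓ — typability at C -> C is all that's needed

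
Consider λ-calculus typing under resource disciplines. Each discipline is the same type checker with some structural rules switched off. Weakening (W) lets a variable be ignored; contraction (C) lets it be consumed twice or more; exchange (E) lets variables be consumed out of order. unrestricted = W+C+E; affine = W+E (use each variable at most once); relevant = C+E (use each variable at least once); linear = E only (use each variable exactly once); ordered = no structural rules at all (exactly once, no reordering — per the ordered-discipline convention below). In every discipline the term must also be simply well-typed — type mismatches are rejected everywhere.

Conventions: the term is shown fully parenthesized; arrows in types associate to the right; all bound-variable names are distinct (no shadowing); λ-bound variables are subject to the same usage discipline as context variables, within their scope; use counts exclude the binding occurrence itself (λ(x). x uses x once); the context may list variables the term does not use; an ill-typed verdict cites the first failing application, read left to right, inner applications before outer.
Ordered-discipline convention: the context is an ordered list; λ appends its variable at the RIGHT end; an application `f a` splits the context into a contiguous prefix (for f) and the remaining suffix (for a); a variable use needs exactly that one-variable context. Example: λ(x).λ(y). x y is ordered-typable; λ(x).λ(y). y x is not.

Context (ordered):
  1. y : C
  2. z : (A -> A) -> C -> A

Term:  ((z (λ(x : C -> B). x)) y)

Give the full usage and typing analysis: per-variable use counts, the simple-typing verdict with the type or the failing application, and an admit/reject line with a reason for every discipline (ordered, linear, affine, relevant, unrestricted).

counts: y: 1×; z: 1×; x (bound): 1×
use order (left to right): z, x, y
typing: ill-typed: an application expects A -> A but receives (C -> B) -> C -> B
ordered ✗ (not simply typable)
linear ✗ (fails simple typing)
affine ✗ (a type mismatch blocks all five)
relevant ✗ (the type mismatch rejects it)
unrestricted ✗ (not simply typable)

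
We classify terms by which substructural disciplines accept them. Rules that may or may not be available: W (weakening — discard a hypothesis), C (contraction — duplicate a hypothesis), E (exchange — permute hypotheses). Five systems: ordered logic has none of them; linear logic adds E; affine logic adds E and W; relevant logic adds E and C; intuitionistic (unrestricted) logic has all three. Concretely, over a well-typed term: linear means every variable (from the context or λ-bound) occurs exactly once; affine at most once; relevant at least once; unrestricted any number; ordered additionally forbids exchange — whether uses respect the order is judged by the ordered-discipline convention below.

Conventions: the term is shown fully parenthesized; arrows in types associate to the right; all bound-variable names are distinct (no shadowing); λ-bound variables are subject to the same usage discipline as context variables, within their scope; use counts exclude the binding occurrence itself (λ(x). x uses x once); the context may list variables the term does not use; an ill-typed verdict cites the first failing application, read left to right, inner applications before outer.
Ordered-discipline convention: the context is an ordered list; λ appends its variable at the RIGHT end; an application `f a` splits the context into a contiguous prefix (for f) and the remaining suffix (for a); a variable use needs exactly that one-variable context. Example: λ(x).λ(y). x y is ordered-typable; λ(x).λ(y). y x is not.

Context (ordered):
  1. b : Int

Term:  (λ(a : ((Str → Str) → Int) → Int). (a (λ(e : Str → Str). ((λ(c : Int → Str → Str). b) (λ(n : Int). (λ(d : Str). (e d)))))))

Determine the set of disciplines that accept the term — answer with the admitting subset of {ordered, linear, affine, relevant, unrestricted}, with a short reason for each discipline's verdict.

admitted by: affine, unrestricted
counts: b=1, a [bound]=1, e [bound]=1, c [bound]=0, n [bound]=0, d [bound]=1
uses in reading order: a, b, e, d
typing: well-typed at (((Str → Str) → Int) → Int) → Int
ordered: ✗ — needs weakening: c, n unused
linear: ✗ — needs weakening: c, n unused
affine: ✓ — b, a, e, c, n, d: no repeats, contraction unneeded
relevant: ✗ — needs weakening: c, n unused
unrestricted: ✓ — typability at (((Str → Str) → Int) → Int) → Int is all that's needed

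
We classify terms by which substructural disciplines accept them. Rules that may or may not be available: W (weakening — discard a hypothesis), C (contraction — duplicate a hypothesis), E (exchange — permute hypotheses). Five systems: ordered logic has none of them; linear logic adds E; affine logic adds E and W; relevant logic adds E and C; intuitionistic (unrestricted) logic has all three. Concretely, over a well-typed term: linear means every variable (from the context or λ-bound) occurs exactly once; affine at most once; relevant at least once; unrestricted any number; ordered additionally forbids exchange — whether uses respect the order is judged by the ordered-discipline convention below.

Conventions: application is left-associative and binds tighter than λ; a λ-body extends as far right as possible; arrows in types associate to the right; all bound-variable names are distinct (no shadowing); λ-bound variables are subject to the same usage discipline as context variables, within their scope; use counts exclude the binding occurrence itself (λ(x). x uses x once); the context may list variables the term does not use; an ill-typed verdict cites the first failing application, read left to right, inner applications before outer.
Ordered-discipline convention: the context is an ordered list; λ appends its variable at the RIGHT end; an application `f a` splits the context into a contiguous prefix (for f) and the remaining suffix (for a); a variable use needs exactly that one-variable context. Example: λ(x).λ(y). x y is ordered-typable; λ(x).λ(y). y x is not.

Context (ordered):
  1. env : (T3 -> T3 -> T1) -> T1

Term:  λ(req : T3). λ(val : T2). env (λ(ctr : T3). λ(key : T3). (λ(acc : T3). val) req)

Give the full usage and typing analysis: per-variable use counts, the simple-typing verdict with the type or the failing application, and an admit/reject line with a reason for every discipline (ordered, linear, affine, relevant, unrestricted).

use counts: env ×1; req (bound) ×1; val (bound) ×1; ctr (bound) ×0; key (bound) ×0; acc (bound) ×0
left-to-right use order: env, val, req
typing: ill-typed: a function awaiting T3 -> T3 -> T1 gets T3 -> T3 -> T2
ordered: ✗ — fails simple typing
linear: ✗ — a type mismatch blocks all five
affine: ✗ — the type mismatch rejects it
relevant: ✗ — not simply typable
unrestricted: ✗ — fails simple typing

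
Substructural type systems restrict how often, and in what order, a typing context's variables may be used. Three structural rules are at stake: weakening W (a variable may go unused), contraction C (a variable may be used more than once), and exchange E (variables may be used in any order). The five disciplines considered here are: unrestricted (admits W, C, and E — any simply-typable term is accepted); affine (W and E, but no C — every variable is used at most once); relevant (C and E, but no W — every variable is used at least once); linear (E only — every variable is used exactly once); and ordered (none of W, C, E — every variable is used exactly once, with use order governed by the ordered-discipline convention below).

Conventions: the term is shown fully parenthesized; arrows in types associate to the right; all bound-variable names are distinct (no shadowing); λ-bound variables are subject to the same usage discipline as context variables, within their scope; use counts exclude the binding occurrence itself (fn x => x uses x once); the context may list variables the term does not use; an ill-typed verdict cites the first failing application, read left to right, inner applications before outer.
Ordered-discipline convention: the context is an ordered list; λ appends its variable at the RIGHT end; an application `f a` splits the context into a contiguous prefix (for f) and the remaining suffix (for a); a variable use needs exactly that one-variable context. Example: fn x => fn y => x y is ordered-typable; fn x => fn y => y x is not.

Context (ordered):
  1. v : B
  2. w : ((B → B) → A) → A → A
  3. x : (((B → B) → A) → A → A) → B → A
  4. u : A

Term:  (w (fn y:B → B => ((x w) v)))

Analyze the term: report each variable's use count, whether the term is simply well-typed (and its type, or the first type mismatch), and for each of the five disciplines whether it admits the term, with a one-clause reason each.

usage: v=1, w=2, x=1, u=0, y (bound)=0
order of uses: w, x, w, v
typing: ✓ — A → A
ordered ✗ (w ×2 used more than once (contraction); u, y left unused)
linear ✗ (w ×2 used more than once (contraction); u, y left unused)
affine ✗ (w ×2 used more than once (contraction))
relevant ✗ (u, y left unused)
unrestricted ✓ (well-typed at A → A; no restrictions here)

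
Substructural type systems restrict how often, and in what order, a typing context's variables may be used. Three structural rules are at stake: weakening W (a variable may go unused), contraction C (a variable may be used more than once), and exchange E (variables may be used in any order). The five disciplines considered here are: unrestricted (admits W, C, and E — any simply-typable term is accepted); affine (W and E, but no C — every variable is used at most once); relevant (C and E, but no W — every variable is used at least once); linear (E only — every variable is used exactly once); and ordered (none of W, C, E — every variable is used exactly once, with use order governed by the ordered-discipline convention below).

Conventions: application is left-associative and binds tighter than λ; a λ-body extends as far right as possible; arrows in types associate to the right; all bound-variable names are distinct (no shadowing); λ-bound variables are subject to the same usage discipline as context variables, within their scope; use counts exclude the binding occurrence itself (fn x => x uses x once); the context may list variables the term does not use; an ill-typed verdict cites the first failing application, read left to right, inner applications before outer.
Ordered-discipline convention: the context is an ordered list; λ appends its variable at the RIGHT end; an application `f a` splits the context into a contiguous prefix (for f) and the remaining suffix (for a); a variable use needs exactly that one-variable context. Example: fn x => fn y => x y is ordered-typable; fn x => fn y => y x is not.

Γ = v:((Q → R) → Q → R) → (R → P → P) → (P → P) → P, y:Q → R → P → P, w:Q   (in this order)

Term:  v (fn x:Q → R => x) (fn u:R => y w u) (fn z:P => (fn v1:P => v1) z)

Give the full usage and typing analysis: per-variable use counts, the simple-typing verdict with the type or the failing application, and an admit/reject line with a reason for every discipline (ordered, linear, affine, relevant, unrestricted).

usage: v ×1, y ×1, w ×1, x (bound) ×1, u (bound) ×1, z (bound) ×1, v1 (bound) ×1
uses in reading order: v, x, y, w, u, v1, z
typing: well-typed — term : P
ordered ✓ (single-use (v, y, w, x, u, z, v1), ordered derivation ok)
linear ✓ (single use per variable (v, y, w, x, u, z, v1))
affine ✓ (at most one use each (v, y, w, x, u, z, v1))
relevant ✓ (every one of v, y, w, x, u, z, v1 appears)
unrestricted ✓ (simply typable at P; W, C, E all held)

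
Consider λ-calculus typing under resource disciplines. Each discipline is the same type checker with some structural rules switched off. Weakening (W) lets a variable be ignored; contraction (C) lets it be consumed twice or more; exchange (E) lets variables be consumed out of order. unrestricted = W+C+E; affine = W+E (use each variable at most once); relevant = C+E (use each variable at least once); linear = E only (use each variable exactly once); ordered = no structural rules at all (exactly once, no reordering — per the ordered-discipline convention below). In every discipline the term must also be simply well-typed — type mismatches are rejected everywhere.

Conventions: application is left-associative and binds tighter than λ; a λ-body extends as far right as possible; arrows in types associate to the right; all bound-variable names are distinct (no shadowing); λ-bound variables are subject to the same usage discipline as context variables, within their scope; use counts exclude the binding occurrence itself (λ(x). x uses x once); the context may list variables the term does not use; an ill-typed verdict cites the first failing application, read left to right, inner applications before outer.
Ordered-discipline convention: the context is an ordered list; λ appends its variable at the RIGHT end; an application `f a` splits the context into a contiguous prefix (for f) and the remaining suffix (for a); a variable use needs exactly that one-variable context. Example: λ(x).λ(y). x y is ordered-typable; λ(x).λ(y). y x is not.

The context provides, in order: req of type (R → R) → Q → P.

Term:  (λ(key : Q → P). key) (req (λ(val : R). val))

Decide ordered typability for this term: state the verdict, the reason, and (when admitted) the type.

yes — req, key, val once each; derivable with no W/C/E; term : Q → P
use counts: req=1, key (bound)=1, val (bound)=1
uses in reading order: key, req, val
typing: the term checks, with type Q → P
all disciplines: ordered ✓ | linear ✓ | affine ✓ | relevant ✓ | unrestricted ✓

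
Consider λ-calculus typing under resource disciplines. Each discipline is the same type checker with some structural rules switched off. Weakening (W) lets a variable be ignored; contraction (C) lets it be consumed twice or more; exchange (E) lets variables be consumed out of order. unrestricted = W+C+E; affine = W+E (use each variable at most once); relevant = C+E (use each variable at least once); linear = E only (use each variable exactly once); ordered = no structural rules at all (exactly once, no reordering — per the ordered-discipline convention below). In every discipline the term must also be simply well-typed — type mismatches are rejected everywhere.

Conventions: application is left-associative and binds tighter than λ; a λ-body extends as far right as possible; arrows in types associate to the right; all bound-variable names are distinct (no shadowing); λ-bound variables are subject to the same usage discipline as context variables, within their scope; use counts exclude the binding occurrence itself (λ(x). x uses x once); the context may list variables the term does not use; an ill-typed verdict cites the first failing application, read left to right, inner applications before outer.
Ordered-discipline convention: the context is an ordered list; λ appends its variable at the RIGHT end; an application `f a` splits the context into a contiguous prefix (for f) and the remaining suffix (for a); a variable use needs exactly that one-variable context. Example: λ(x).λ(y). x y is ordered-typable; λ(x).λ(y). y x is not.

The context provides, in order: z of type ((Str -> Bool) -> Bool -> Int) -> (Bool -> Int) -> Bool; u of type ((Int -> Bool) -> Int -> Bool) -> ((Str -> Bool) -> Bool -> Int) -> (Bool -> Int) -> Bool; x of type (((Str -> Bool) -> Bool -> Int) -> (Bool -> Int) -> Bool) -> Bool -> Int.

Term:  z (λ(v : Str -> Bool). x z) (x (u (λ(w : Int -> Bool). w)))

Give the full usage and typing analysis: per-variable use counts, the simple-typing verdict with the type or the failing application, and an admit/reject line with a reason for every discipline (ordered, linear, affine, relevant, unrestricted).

variable uses: z ×2; u ×1; x ×2; v (bound) ×0; w (bound) ×1
order of uses: z, x, z, x, u, w
typing: the term checks, with type Bool
ordered ✗ (repeated use of z ×2, x ×2; v left unused)
linear ✗ (repeated use of z ×2, x ×2; v left unused)
affine ✗ (repeated use of z ×2, x ×2)
relevant ✗ (v left unused)
unrestricted ✓ (simply typable at Bool; W, C, E all held)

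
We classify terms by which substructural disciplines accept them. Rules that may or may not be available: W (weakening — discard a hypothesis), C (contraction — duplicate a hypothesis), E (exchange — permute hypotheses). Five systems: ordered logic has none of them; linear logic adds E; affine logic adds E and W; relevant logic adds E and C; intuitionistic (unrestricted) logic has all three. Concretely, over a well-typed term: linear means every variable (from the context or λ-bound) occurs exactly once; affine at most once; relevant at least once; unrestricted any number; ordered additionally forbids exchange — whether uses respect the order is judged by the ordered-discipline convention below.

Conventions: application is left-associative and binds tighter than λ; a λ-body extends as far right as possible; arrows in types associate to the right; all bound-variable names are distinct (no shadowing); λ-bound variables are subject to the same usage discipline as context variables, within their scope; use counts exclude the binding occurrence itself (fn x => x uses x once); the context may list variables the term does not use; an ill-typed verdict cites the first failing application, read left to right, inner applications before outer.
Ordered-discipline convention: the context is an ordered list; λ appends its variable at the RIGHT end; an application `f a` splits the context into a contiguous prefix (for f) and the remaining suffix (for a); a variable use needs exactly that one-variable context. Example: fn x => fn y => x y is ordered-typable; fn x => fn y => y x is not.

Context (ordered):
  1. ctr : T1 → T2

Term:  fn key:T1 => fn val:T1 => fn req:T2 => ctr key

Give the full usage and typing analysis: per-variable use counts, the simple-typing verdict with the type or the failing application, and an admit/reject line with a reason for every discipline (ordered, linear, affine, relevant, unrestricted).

usage: ctr: 1×, key [bound]: 1×, val [bound]: 0×, req [bound]: 0×
uses in reading order: ctr, key
typing: the term checks, with type T1 → T1 → T2 → T2
ordered: ✗ — val, req left unused
linear: ✗ — val, req left unused
affine: ✓ — at most one use each (ctr, key, val, req)
relevant: ✗ — val, req left unused
unrestricted: ✓ — typability at T1 → T1 → T2 → T2 is all that's needed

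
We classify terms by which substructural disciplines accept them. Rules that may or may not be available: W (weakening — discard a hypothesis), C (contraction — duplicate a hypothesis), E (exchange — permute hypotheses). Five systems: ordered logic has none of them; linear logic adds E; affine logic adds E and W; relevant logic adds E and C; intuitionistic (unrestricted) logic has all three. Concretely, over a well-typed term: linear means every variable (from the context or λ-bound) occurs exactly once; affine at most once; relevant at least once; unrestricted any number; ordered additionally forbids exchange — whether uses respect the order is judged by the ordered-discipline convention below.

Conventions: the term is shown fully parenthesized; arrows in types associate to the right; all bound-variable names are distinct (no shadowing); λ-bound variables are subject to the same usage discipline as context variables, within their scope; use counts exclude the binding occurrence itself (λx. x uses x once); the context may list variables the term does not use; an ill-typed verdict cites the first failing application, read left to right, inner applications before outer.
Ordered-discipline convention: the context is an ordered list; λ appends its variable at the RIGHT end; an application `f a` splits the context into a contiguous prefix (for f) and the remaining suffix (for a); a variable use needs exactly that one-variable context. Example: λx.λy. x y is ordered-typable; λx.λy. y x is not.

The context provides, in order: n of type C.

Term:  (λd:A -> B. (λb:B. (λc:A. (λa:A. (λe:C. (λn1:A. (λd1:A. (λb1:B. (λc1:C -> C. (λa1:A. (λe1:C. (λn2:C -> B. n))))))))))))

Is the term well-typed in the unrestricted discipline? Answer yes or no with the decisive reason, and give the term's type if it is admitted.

yes — simply typable at (A -> B) -> B -> A -> A -> C -> A -> A -> B -> (C -> C) -> A -> C -> (C -> B) -> C; W, C, E all held; term : (A -> B) -> B -> A -> A -> C -> A -> A -> B -> (C -> C) -> A -> C -> (C -> B) -> C
usage: n ×1, d (λ-bound) ×0, b (λ-bound) ×0, c (λ-bound) ×0, a (λ-bound) ×0, e (λ-bound) ×0, n1 (λ-bound) ×0, d1 (λ-bound) ×0, b1 (λ-bound) ×0, c1 (λ-bound) ×0, a1 (λ-bound) ×0, e1 (λ-bound) ×0, n2 (λ-bound) ×0
order of uses: n
typing: the term checks, with type (A -> B) -> B -> A -> A -> C -> A -> A -> B -> (C -> C) -> A -> C -> (C -> B) -> C
summary: ordered ✗; linear ✗; affine ✓; relevant ✗; unrestricted ✓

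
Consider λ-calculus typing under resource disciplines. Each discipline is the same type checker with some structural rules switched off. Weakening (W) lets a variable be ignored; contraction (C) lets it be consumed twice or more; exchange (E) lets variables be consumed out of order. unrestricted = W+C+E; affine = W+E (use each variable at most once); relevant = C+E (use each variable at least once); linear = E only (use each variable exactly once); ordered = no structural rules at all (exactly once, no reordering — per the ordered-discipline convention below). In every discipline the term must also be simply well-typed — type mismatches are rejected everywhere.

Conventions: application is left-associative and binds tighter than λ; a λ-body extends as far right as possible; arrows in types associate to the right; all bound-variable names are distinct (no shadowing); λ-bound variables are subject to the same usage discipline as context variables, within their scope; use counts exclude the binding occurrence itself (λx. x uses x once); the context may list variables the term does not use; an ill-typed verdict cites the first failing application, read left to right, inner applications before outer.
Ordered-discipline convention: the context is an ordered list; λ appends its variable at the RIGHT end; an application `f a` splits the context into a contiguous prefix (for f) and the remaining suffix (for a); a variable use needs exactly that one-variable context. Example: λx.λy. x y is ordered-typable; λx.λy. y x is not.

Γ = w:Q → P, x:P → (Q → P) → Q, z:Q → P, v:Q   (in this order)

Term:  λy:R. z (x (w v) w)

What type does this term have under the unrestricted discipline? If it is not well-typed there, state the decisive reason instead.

term : R → P
usage: w: 2; x: 1; z: 1; v: 1; y (λ-bound): 0
use order (left to right): z, x, w, v, w
typing: ✓ — R → P
summary: ordered ✗ | linear ✗ | affine ✗ | relevant ✗ | unrestricted ✓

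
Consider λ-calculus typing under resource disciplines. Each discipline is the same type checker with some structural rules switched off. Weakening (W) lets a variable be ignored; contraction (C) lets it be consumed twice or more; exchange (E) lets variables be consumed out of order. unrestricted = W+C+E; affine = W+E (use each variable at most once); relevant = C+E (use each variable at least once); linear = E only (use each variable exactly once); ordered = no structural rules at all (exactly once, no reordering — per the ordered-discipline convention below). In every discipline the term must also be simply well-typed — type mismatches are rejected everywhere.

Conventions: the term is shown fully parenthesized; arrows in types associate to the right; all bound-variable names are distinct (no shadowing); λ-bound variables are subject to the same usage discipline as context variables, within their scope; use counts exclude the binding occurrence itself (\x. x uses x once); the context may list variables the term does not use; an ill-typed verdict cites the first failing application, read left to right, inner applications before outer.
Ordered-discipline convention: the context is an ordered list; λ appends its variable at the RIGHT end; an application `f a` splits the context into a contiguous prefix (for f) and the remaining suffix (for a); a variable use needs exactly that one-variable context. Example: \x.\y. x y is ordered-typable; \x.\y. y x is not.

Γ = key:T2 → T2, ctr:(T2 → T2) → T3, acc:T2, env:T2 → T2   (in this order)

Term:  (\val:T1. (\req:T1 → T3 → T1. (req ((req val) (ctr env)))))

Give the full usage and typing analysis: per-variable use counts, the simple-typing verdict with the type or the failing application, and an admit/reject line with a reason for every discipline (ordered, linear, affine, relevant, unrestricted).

use counts: key: 0×; ctr: 1×; acc: 0×; env: 1×; val (bound): 1×; req (bound): 2×
use order (left to right): req, req, val, ctr, env
typing: ✓ — T1 → (T1 → T3 → T1) → T3 → T1
ordered ✗ (uses contraction: req ×2; unused: key, acc — weakening required)
linear ✗ (uses contraction: req ×2; unused: key, acc — weakening required)
affine ✗ (uses contraction: req ×2)
relevant ✗ (unused: key, acc — weakening required)
unrestricted ✓ (type-checks (T1 → (T1 → T3 → T1) → T3 → T1) and nothing is barred)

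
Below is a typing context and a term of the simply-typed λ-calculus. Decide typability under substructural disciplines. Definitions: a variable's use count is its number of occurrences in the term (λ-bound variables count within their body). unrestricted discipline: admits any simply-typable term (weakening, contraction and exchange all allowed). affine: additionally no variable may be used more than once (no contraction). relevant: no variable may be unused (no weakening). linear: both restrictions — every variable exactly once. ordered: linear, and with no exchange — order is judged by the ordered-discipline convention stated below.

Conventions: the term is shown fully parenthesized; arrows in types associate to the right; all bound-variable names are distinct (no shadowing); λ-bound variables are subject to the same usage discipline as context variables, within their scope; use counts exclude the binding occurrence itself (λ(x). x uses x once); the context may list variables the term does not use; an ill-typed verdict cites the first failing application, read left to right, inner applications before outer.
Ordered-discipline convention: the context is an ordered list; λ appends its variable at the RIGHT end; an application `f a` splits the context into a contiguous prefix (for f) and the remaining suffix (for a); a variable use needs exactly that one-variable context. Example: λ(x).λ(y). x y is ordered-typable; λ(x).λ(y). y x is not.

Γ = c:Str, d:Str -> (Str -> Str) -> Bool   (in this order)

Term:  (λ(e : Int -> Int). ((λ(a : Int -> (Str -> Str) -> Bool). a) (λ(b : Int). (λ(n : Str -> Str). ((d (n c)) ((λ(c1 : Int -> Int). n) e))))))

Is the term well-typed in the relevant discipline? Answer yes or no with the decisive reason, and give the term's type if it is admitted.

no — unused: b, c1 — weakening required
counts: c ×1, d ×1, e (λ-bound) ×1, a (λ-bound) ×1, b (λ-bound) ×0, n (λ-bound) ×2, c1 (λ-bound) ×0
left-to-right use order: a, d, n, c, n, e
typing: the term checks, with type (Int -> Int) -> Int -> (Str -> Str) -> Bool
across the five disciplines: ordered ✗ · linear ✗ · affine ✗ · relevant ✗ · unrestricted ✓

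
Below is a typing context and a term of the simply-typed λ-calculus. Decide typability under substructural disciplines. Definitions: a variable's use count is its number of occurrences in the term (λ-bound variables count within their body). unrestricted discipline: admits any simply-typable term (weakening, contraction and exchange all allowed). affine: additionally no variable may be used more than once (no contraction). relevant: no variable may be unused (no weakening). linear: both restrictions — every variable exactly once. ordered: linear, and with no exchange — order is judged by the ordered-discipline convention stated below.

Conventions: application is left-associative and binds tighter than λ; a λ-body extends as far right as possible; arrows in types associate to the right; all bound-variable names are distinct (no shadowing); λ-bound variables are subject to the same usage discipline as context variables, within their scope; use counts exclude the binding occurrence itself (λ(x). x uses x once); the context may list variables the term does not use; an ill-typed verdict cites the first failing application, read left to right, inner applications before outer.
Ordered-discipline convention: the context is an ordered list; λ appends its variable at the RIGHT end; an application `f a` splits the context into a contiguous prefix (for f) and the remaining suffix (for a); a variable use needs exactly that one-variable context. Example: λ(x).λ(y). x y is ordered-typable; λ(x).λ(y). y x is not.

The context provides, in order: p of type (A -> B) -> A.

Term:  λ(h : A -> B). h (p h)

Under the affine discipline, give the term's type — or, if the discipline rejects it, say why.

not well-typed under affine — uses contraction: h ×2
use counts: p: 1×; h (bound): 2×
left-to-right use order: h, p, h
typing: ✓ — (A -> B) -> B
per-discipline verdicts: ordered ✗; linear ✗; affine ✗; relevant ✓; unrestricted ✓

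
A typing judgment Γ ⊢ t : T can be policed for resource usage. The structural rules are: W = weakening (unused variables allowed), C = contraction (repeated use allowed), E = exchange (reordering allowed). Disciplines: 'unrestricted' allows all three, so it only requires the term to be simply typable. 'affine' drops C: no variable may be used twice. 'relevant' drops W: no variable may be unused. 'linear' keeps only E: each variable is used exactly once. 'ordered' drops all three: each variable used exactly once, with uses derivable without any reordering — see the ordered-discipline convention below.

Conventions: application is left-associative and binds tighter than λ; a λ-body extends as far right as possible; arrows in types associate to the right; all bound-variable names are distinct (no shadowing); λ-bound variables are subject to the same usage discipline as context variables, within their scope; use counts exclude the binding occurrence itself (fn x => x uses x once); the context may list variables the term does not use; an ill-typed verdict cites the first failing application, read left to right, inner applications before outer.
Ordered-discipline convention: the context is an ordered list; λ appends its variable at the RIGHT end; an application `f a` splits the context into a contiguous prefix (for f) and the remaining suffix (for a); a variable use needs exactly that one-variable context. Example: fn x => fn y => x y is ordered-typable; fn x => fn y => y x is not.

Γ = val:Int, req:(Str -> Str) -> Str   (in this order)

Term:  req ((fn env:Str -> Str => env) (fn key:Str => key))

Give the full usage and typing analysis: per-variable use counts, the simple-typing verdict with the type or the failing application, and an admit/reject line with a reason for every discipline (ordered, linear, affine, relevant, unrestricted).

use counts: val: 0; req: 1; env (bound): 1; key (bound): 1
use order (left to right): req, env, key
typing: well-typed at Str
ordered ✗ (val left unused)
linear ✗ (val left unused)
affine ✓ (at most one use each (val, req, env, key))
relevant ✗ (val left unused)
unrestricted ✓ (typability at Str is all that's needed)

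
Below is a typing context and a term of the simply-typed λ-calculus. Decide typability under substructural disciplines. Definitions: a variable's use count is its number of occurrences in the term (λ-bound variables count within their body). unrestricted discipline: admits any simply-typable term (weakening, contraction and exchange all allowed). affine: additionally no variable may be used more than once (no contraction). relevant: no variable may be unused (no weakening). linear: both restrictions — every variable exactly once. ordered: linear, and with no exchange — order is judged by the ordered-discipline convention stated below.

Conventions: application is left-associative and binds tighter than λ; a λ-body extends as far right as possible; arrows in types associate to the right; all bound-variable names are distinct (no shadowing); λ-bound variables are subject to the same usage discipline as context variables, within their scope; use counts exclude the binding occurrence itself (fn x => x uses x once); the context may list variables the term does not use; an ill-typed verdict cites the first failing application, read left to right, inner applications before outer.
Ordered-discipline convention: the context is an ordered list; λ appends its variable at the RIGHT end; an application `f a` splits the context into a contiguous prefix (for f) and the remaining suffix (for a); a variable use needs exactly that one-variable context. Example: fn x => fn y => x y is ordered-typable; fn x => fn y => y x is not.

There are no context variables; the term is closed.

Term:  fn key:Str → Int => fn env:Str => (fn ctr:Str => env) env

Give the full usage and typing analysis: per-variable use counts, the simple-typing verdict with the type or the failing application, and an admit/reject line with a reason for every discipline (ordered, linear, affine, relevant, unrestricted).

counts: key (bound) ×0, env (bound) ×2, ctr (bound) ×0
uses in reading order: env, env
typing: well-typed — term : (Str → Int) → Str → Str
ordered: ✗, env ×2 used more than once (contraction); unused: key, ctr — weakening required
linear: ✗, env ×2 used more than once (contraction); unused: key, ctr — weakening required
affine: ✗, env ×2 used more than once (contraction)
relevant: ✗, unused: key, ctr — weakening required
unrestricted: ✓, type-checks ((Str → Int) → Str → Str) and nothing is barred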